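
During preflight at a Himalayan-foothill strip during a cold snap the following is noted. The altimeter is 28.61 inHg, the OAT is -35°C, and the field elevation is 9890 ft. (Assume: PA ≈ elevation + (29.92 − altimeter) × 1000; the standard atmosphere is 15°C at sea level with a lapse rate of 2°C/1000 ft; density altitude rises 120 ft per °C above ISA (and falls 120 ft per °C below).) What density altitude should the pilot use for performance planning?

7888 ft

Pressure altitude = 9890 + (29.92 − 28.61) × 1000 = 9890 + (+1310) = 11200 ft.
ISA temperature at 11200 ft = 15 − 2 × (11200/1000) = -7.4°C.
ISA deviation = -35 − (-7.4) = -27.6°C.
Density altitude = 11200 + 120 × (-27.6) = 7888 ft.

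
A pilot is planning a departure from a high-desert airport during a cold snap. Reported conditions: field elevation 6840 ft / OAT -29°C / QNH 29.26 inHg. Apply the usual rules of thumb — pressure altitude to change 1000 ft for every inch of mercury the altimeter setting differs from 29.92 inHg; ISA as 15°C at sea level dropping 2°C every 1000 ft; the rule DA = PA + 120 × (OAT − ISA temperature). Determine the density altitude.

4020 ft

Pressure altitude = 6840 + (29.92 − 29.26) × 1000 = 6840 + (+660) = 7500 ft.
ISA temperature at 7500 ft = 15 − 2 × (7500/1000) = 0°C.
ISA deviation = -29 − 0 = -29°C.
Density altitude = 7500 + 120 × (-29) = 4020 ft.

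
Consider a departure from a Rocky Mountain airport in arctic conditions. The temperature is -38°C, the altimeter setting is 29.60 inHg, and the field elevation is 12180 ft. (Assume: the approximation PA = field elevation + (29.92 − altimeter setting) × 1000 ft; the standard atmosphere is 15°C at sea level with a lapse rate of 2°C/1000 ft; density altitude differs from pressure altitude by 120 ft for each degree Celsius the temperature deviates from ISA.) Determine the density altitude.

Pressure altitude = 12180 + (29.92 − 29.60) × 1000 = 12180 + (+320) = 12500 ft.
ISA temperature at 12500 ft = 15 − 2 × (12500/1000) = -10°C.
ISA deviation = -38 − (-10) = -28°C.
Density altitude = 12500 + 120 × (-28) = 9140 ft.

9140 ft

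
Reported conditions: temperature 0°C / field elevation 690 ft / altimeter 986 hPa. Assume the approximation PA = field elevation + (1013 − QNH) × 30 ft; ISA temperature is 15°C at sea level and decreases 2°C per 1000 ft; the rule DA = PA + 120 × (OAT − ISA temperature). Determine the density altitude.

Pressure altitude = 690 + (1013 − 986) × 30 = 690 + (+810) = 1500 ft.
ISA temperature at 1500 ft = 15 − 2 × (1500/1000) = 12°C.
ISA deviation = 0 − 12 = -12°C.
Density altitude = 1500 + 120 × (-12) = 60 ft.

60 ft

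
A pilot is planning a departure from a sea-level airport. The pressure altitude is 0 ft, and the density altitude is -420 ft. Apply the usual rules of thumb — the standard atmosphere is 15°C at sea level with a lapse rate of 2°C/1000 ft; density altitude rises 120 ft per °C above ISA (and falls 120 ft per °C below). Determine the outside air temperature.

Density altitude − pressure altitude = -420 − 0 = -420 ft.
At 120 ft/°C that is an ISA deviation of -420/120 = -3.5°C.
ISA temperature at 0 ft = 15 − 2 × (0/1000) = 15°C.
OAT = ISA + deviation = 15 + (-3.5) = 11.5°C.

11.5°C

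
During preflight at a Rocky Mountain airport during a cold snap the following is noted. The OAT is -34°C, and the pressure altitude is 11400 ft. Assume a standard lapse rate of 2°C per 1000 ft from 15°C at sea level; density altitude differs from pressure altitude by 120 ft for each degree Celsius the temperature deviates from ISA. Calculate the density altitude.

ISA temperature at 11400 ft = 15 − 2 × (11400/1000) = -7.8°C.
ISA deviation = -34 − (-7.8) = -26.2°C.
Density altitude = 11400 + 120 × (-26.2) = 11400 + (-3144) = 8256 ft.

8256 ft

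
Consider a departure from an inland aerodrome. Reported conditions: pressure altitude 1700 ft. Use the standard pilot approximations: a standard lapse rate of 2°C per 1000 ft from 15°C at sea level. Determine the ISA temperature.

ISA temperature = 15 − 2 × (1700/1000) = 15 − 3.4 = 11.6°C.

11.6°C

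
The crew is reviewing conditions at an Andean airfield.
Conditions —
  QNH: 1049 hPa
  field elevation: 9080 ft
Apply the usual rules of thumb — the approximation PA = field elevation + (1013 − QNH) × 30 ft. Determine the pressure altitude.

8000 ft

Pressure correction = (1013 − 1049) × 30 = -1080 ft.
Pressure altitude = 9080 + (-1080) = 8000 ft.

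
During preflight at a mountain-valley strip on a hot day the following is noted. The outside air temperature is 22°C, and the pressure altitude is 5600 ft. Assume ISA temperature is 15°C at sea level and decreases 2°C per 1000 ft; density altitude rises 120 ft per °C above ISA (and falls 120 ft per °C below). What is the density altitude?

7784 ft

ISA temperature at 5600 ft = 15 − 2 × (5600/1000) = 3.8°C.
ISA deviation = 22 − 3.8 = +18.2°C.
Density altitude = 5600 + 120 × (18.2) = 5600 + (+2184) = 7784 ft.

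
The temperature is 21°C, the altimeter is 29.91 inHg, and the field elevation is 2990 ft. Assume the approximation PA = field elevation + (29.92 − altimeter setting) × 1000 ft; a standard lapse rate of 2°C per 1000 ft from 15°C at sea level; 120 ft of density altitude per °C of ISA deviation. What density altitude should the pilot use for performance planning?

4440 ft

Pressure altitude = 2990 + (29.92 − 29.91) × 1000 = 2990 + (+10) = 3000 ft.
ISA temperature at 3000 ft = 15 − 2 × (3000/1000) = 9°C.
ISA deviation = 21 − 9 = +12°C.
Density altitude = 3000 + 120 × (12) = 4440 ft.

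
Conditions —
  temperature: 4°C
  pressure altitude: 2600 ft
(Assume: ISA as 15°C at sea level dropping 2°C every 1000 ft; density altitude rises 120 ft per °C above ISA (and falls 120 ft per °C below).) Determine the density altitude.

1904 ft

ISA temperature at 2600 ft = 15 − 2 × (2600/1000) = 9.8°C.
ISA deviation = 4 − 9.8 = -5.8°C.
Density altitude = 2600 + 120 × (-5.8) = 2600 + (-696) = 1904 ft.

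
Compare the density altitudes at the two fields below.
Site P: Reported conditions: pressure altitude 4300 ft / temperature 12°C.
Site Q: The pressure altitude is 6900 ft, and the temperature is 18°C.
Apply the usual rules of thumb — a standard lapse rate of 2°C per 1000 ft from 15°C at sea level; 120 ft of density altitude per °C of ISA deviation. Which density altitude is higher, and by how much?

Site P: ISA temp = 6.4°C, deviation +5.6°C, DA = 4300 + 120 × 5.6 = 4972 ft.
Site Q: ISA temp = 1.2°C, deviation +16.8°C, DA = 6900 + 120 × 16.8 = 8916 ft.
Site Q is higher by 8916 − 4972 = 3944 ft.

Site Q by 3944 ft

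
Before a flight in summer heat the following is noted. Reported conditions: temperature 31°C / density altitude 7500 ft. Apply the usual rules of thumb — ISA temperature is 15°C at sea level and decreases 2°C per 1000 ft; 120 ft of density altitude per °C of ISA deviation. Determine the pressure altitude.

4500 ft

DA = PA + 120 × (OAT − (15 − 2·PA/1000)) = PA + 120·OAT − 1800 + 0.24·PA = 1.24·PA + 120·OAT − 1800.
So 1.24·PA = 7500 − 120 × 31 + 1800 = 5580.
PA = 5580 / 1.24 = 4500 ft.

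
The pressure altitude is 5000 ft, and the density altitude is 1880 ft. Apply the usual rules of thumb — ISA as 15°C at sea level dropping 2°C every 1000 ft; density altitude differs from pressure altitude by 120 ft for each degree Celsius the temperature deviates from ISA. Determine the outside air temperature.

Density altitude − pressure altitude = 1880 − 5000 = -3120 ft.
At 120 ft/°C that is an ISA deviation of -3120/120 = -26°C.
ISA temperature at 5000 ft = 15 − 2 × (5000/1000) = 5°C.
OAT = ISA + deviation = 5 + (-26) = -21°C.

-21°C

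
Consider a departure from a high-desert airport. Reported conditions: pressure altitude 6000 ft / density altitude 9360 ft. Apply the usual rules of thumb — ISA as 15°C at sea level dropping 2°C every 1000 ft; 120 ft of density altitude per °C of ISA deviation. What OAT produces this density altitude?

Density altitude − pressure altitude = 9360 − 6000 = +3360 ft.
At 120 ft/°C that is an ISA deviation of 3360/120 = +28°C.
ISA temperature at 6000 ft = 15 − 2 × (6000/1000) = 3°C.
OAT = ISA + deviation = 3 + (+28) = 31°C.

31°C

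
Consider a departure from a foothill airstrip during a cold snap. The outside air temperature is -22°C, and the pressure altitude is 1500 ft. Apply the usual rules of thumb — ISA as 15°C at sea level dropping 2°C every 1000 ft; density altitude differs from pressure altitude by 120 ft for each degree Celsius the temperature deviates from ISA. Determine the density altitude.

ISA temperature at 1500 ft = 15 − 2 × (1500/1000) = 12°C.
ISA deviation = -22 − 12 = -34°C.
Density altitude = 1500 + 120 × (-34) = 1500 + (-4080) = -2580 ft.

-2580 ft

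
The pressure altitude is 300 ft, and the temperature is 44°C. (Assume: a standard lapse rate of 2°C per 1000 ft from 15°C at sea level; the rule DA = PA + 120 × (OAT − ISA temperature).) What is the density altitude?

ISA temperature at 300 ft = 15 − 2 × (300/1000) = 14.4°C.
ISA deviation = 44 − 14.4 = +29.6°C.
Density altitude = 300 + 120 × (29.6) = 300 + (+3552) = 3852 ft.

3852 ft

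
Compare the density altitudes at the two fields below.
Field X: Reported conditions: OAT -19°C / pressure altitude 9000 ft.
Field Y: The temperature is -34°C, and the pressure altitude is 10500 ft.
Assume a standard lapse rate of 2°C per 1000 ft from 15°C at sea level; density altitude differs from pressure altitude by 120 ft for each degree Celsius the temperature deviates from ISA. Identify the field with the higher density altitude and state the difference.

Field X: ISA temp = -3°C, deviation -16°C, DA = 9000 + 120 × (-16) = 7080 ft.
Field Y: ISA temp = -6°C, deviation -28°C, DA = 10500 + 120 × (-28) = 7140 ft.
Field Y is higher by 7140 − 7080 = 60 ft.

Field Y by 60 ft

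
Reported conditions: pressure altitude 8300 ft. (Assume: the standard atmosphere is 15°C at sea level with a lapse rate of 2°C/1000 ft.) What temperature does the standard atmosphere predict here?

-1.6°C

ISA temperature = 15 − 2 × (8300/1000) = 15 − 16.6 = -1.6°C.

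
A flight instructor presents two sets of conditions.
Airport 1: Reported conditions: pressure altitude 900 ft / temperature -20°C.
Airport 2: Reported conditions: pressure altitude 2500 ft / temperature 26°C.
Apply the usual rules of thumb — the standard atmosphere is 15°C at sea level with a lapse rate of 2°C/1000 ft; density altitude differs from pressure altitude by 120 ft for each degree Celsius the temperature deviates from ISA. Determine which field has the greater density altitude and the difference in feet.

Airport 2 by 7504 ft

Airport 1: ISA temp = 13.2°C, deviation -33.2°C, DA = 900 + 120 × (-33.2) = -3084 ft.
Airport 2: ISA temp = 10°C, deviation +16°C, DA = 2500 + 120 × 16 = 4420 ft.
Airport 2 is higher by 4420 − (-3084) = 7504 ft.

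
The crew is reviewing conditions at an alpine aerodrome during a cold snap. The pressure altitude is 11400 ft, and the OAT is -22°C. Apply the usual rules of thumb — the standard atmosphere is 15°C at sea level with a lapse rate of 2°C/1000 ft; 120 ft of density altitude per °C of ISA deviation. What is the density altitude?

ISA temperature at 11400 ft = 15 − 2 × (11400/1000) = -7.8°C.
ISA deviation = -22 − (-7.8) = -14.2°C.
Density altitude = 11400 + 120 × (-14.2) = 11400 + (-1704) = 9696 ft.

9696 ft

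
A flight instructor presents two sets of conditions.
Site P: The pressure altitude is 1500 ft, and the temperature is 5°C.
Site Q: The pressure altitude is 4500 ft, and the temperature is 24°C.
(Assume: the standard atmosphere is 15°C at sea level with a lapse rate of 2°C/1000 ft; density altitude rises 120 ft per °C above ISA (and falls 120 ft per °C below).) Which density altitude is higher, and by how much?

Site P: ISA temp = 12°C, deviation -7°C, DA = 1500 + 120 × (-7) = 660 ft.
Site Q: ISA temp = 6°C, deviation +18°C, DA = 4500 + 120 × 18 = 6660 ft.
Site Q is higher by 6660 − 660 = 6000 ft.

Site Q by 6000 ft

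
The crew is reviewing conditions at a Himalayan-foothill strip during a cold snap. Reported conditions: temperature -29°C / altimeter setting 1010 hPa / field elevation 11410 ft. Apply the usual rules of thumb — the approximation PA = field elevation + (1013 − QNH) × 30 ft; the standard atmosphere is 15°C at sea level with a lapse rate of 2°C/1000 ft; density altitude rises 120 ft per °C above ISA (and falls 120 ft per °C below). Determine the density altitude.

8980 ft

Pressure altitude = 11410 + (1013 − 1010) × 30 = 11410 + (+90) = 11500 ft.
ISA temperature at 11500 ft = 15 − 2 × (11500/1000) = -8°C.
ISA deviation = -29 − (-8) = -21°C.
Density altitude = 11500 + 120 × (-21) = 8980 ft.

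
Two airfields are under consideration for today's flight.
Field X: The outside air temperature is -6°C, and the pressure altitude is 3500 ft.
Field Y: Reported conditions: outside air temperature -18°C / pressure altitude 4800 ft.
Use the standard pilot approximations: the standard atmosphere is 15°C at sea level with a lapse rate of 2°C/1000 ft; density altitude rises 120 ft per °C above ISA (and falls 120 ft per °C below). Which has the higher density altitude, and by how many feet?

Field Y by 172 ft

Field X: ISA temp = 8°C, deviation -14°C, DA = 3500 + 120 × (-14) = 1820 ft.
Field Y: ISA temp = 5.4°C, deviation -23.4°C, DA = 4800 + 120 × (-23.4) = 1992 ft.
Field Y is higher by 1992 − 1820 = 172 ft.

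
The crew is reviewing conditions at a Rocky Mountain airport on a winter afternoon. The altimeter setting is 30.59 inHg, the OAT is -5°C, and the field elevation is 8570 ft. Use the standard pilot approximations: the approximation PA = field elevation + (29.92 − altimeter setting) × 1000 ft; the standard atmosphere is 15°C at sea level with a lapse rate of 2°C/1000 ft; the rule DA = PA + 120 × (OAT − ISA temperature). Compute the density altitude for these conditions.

7396 ft

Pressure altitude = 8570 + (29.92 − 30.59) × 1000 = 8570 + (-670) = 7900 ft.
ISA temperature at 7900 ft = 15 − 2 × (7900/1000) = -0.8°C.
ISA deviation = -5 − (-0.8) = -4.2°C.
Density altitude = 7900 + 120 × (-4.2) = 7396 ft.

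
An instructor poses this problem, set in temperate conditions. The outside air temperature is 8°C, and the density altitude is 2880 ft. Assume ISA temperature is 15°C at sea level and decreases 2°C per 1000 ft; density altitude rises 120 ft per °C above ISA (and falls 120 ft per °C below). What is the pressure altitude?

3000 ft

DA = PA + 120 × (OAT − (15 − 2·PA/1000)) = PA + 120·OAT − 1800 + 0.24·PA = 1.24·PA + 120·OAT − 1800.
So 1.24·PA = 2880 − 120 × 8 + 1800 = 3720.
PA = 3720 / 1.24 = 3000 ft.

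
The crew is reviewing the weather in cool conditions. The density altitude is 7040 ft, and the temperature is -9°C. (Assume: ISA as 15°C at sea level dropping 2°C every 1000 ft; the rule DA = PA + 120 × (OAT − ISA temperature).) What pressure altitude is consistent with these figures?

8000 ft

DA = PA + 120 × (OAT − (15 − 2·PA/1000)) = PA + 120·OAT − 1800 + 0.24·PA = 1.24·PA + 120·OAT − 1800.
So 1.24·PA = 7040 − 120 × (-9) + 1800 = 9920.
PA = 9920 / 1.24 = 8000 ft.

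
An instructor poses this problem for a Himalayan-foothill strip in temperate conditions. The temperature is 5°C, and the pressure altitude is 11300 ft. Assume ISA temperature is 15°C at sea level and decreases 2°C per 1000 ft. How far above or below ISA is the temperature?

ISA temperature at 11300 ft = 15 − 2 × (11300/1000) = -7.6°C.
Deviation = OAT − ISA = 5 − (-7.6) = +12.6°C.

ISA+12.6°C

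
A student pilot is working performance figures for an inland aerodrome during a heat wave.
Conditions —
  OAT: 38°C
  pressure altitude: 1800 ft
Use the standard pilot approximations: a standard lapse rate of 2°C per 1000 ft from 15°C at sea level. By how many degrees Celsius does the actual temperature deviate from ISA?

ISA+26.6°C

ISA temperature at 1800 ft = 15 − 2 × (1800/1000) = 11.4°C.
Deviation = OAT − ISA = 38 − 11.4 = +26.6°C.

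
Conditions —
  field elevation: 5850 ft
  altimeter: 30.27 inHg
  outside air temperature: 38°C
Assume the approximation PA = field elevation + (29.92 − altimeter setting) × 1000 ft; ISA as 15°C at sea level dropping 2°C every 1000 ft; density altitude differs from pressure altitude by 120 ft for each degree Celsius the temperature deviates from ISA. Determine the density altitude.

Pressure altitude = 5850 + (29.92 − 30.27) × 1000 = 5850 + (-350) = 5500 ft.
ISA temperature at 5500 ft = 15 − 2 × (5500/1000) = 4°C.
ISA deviation = 38 − 4 = +34°C.
Density altitude = 5500 + 120 × (34) = 9580 ft.

9580 ft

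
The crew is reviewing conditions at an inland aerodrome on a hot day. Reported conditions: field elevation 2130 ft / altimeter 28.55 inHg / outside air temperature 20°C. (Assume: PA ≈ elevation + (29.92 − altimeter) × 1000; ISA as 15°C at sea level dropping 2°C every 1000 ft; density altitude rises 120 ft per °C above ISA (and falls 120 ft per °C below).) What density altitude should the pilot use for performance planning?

Pressure altitude = 2130 + (29.92 − 28.55) × 1000 = 2130 + (+1370) = 3500 ft.
ISA temperature at 3500 ft = 15 − 2 × (3500/1000) = 8°C.
ISA deviation = 20 − 8 = +12°C.
Density altitude = 3500 + 120 × (12) = 4940 ft.

4940 ft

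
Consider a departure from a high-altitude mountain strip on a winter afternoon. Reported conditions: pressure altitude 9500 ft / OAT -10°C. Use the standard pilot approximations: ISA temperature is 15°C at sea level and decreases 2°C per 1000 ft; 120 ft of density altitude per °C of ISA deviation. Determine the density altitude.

ISA temperature at 9500 ft = 15 − 2 × (9500/1000) = -4°C.
ISA deviation = -10 − (-4) = -6°C.
Density altitude = 9500 + 120 × (-6) = 9500 + (-720) = 8780 ft.

8780 ft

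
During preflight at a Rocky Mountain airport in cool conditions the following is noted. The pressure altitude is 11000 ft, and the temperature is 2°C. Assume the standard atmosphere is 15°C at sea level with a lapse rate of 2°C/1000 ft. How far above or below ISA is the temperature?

ISA+9°C

ISA temperature at 11000 ft = 15 − 2 × (11000/1000) = -7°C.
Deviation = OAT − ISA = 2 − (-7) = +9°C.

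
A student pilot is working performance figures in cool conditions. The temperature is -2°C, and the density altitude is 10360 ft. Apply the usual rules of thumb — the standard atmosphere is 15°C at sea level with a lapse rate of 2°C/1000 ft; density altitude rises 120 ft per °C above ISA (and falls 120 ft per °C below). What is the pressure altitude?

DA = PA + 120 × (OAT − (15 − 2·PA/1000)) = PA + 120·OAT − 1800 + 0.24·PA = 1.24·PA + 120·OAT − 1800.
So 1.24·PA = 10360 − 120 × (-2) + 1800 = 12400.
PA = 12400 / 1.24 = 10000 ft.

10000 ft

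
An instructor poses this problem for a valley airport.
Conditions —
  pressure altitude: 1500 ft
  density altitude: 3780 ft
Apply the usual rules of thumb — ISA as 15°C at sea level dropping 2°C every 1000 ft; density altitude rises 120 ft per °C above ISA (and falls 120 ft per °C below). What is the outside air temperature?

Density altitude − pressure altitude = 3780 − 1500 = +2280 ft.
At 120 ft/°C that is an ISA deviation of 2280/120 = +19°C.
ISA temperature at 1500 ft = 15 − 2 × (1500/1000) = 12°C.
OAT = ISA + deviation = 12 + (+19) = 31°C.

31°C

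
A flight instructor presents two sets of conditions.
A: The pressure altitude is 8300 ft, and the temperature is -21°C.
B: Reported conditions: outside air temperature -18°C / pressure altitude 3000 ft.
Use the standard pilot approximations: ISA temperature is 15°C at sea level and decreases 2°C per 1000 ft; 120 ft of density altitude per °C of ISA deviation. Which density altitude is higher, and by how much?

A by 6212 ft

A: ISA temp = -1.6°C, deviation -19.4°C, DA = 8300 + 120 × (-19.4) = 5972 ft.
B: ISA temp = 9°C, deviation -27°C, DA = 3000 + 120 × (-27) = -240 ft.
A is higher by 5972 − (-240) = 6212 ft.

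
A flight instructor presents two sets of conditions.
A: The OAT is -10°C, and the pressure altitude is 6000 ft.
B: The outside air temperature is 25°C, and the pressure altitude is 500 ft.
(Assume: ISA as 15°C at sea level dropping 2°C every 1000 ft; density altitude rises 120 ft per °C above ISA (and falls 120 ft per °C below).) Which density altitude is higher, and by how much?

A: ISA temp = 3°C, deviation -13°C, DA = 6000 + 120 × (-13) = 4440 ft.
B: ISA temp = 14°C, deviation +11°C, DA = 500 + 120 × 11 = 1820 ft.
A is higher by 4440 − 1820 = 2620 ft.

A by 2620 ft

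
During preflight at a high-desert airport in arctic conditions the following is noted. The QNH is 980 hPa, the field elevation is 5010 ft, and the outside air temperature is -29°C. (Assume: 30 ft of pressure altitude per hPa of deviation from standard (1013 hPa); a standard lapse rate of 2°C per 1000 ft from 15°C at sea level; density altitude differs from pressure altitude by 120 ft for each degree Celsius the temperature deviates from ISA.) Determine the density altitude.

2160 ft

Pressure altitude = 5010 + (1013 − 980) × 30 = 5010 + (+990) = 6000 ft.
ISA temperature at 6000 ft = 15 − 2 × (6000/1000) = 3°C.
ISA deviation = -29 − 3 = -32°C.
Density altitude = 6000 + 120 × (-32) = 2160 ft.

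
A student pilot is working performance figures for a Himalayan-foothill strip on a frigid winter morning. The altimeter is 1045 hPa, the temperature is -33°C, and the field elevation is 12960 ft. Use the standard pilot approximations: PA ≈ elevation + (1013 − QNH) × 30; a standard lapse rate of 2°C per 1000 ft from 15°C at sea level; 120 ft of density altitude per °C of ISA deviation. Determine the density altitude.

Pressure altitude = 12960 + (1013 − 1045) × 30 = 12960 + (-960) = 12000 ft.
ISA temperature at 12000 ft = 15 − 2 × (12000/1000) = -9°C.
ISA deviation = -33 − (-9) = -24°C.
Density altitude = 12000 + 120 × (-24) = 9120 ft.

9120 ft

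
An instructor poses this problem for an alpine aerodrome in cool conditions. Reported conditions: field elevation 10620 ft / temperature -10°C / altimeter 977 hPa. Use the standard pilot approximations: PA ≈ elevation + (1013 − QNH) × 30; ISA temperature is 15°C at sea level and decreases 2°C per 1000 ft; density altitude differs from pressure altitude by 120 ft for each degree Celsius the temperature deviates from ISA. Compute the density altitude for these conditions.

Pressure altitude = 10620 + (1013 − 977) × 30 = 10620 + (+1080) = 11700 ft.
ISA temperature at 11700 ft = 15 − 2 × (11700/1000) = -8.4°C.
ISA deviation = -10 − (-8.4) = -1.6°C.
Density altitude = 11700 + 120 × (-1.6) = 11508 ft.

11508 ft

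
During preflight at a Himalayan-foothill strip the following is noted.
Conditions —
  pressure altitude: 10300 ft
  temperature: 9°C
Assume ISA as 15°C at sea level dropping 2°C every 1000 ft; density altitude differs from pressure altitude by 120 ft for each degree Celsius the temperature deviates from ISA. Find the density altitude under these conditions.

ISA temperature at 10300 ft = 15 − 2 × (10300/1000) = -5.6°C.
ISA deviation = 9 − (-5.6) = +14.6°C.
Density altitude = 10300 + 120 × (14.6) = 10300 + (+1752) = 12052 ft.

12052 ft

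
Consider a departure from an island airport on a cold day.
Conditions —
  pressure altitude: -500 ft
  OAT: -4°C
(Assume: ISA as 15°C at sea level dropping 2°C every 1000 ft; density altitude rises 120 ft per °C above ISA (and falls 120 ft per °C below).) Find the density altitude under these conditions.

ISA temperature at -500 ft = 15 − 2 × (-500/1000) = 16°C.
ISA deviation = -4 − 16 = -20°C.
Density altitude = -500 + 120 × (-20) = -500 + (-2400) = -2900 ft.

-2900 ft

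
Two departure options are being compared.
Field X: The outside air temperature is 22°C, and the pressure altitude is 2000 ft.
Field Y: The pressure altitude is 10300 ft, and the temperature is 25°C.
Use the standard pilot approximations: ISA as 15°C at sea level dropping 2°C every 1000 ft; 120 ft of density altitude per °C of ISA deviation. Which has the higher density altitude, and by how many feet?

Field X: ISA temp = 11°C, deviation +11°C, DA = 2000 + 120 × 11 = 3320 ft.
Field Y: ISA temp = -5.6°C, deviation +30.6°C, DA = 10300 + 120 × 30.6 = 13972 ft.
Field Y is higher by 13972 − 3320 = 10652 ft.

Field Y by 10652 ft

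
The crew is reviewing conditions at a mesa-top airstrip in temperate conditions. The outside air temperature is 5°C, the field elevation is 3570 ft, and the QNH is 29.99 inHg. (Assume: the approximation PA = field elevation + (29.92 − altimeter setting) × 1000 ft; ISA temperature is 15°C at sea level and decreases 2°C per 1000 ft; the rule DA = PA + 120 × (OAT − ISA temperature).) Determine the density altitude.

Pressure altitude = 3570 + (29.92 − 29.99) × 1000 = 3570 + (-70) = 3500 ft.
ISA temperature at 3500 ft = 15 − 2 × (3500/1000) = 8°C.
ISA deviation = 5 − 8 = -3°C.
Density altitude = 3500 + 120 × (-3) = 3140 ft.

3140 ft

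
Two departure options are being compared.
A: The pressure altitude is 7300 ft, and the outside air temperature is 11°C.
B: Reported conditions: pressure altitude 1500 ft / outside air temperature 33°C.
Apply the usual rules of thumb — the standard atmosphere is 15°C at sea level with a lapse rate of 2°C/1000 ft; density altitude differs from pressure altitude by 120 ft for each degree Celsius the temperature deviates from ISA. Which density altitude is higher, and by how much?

A: ISA temp = 0.4°C, deviation +10.6°C, DA = 7300 + 120 × 10.6 = 8572 ft.
B: ISA temp = 12°C, deviation +21°C, DA = 1500 + 120 × 21 = 4020 ft.
A is higher by 8572 − 4020 = 4552 ft.

A by 4552 ft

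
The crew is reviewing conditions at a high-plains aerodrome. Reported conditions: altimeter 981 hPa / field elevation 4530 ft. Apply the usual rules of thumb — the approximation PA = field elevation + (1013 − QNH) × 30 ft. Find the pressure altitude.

Pressure correction = (1013 − 981) × 30 = +960 ft.
Pressure altitude = 4530 + (+960) = 5490 ft.

5490 ft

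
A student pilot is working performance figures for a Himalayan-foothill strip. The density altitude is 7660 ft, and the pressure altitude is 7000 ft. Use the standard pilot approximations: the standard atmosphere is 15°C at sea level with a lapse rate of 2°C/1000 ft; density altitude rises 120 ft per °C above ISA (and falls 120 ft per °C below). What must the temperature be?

6.5°C

Density altitude − pressure altitude = 7660 − 7000 = +660 ft.
At 120 ft/°C that is an ISA deviation of 660/120 = +5.5°C.
ISA temperature at 7000 ft = 15 − 2 × (7000/1000) = 1°C.
OAT = ISA + deviation = 1 + (+5.5) = 6.5°C.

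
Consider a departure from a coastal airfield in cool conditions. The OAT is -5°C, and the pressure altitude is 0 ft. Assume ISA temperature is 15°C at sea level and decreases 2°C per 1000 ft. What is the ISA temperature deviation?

ISA temperature at 0 ft = 15 − 2 × (0/1000) = 15°C.
Deviation = OAT − ISA = -5 − 15 = -20°C.

ISA-20°C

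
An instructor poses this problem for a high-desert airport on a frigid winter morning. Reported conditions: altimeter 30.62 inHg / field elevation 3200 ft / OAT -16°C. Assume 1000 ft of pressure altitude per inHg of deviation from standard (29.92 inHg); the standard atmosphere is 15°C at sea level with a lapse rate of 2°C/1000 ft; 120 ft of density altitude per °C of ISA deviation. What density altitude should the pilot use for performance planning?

-620 ft

Pressure altitude = 3200 + (29.92 − 30.62) × 1000 = 3200 + (-700) = 2500 ft.
ISA temperature at 2500 ft = 15 − 2 × (2500/1000) = 10°C.
ISA deviation = -16 − 10 = -26°C.
Density altitude = 2500 + 120 × (-26) = -620 ft.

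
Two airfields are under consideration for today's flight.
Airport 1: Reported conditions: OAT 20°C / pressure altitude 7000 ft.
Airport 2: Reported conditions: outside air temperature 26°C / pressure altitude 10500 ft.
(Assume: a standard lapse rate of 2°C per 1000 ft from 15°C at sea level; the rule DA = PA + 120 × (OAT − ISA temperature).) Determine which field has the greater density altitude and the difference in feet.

Airport 1: ISA temp = 1°C, deviation +19°C, DA = 7000 + 120 × 19 = 9280 ft.
Airport 2: ISA temp = -6°C, deviation +32°C, DA = 10500 + 120 × 32 = 14340 ft.
Airport 2 is higher by 14340 − 9280 = 5060 ft.

Airport 2 by 5060 ft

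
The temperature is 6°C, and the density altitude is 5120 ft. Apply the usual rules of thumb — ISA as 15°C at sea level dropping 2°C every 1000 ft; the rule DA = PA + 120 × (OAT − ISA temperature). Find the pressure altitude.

DA = PA + 120 × (OAT − (15 − 2·PA/1000)) = PA + 120·OAT − 1800 + 0.24·PA = 1.24·PA + 120·OAT − 1800.
So 1.24·PA = 5120 − 120 × 6 + 1800 = 6200.
PA = 6200 / 1.24 = 5000 ft.

5000 ft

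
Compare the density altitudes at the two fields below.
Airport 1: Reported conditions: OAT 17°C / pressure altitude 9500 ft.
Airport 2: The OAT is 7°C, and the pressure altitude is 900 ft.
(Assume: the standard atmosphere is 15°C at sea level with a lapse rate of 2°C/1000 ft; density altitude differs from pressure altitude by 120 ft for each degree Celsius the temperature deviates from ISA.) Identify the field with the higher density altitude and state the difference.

Airport 1: ISA temp = -4°C, deviation +21°C, DA = 9500 + 120 × 21 = 12020 ft.
Airport 2: ISA temp = 13.2°C, deviation -6.2°C, DA = 900 + 120 × (-6.2) = 156 ft.
Airport 1 is higher by 12020 − 156 = 11864 ft.

Airport 1 by 11864 ft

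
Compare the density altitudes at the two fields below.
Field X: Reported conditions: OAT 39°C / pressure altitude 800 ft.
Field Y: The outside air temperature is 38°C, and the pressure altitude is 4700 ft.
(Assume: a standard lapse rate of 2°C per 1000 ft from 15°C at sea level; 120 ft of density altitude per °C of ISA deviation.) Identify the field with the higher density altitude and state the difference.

Field X: ISA temp = 13.4°C, deviation +25.6°C, DA = 800 + 120 × 25.6 = 3872 ft.
Field Y: ISA temp = 5.6°C, deviation +32.4°C, DA = 4700 + 120 × 32.4 = 8588 ft.
Field Y is higher by 8588 − 3872 = 4716 ft.

Field Y by 4716 ft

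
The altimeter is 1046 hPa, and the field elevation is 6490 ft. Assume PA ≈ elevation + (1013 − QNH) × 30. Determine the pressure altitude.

Pressure correction = (1013 − 1046) × 30 = -990 ft.
Pressure altitude = 6490 + (-990) = 5500 ft.

5500 ft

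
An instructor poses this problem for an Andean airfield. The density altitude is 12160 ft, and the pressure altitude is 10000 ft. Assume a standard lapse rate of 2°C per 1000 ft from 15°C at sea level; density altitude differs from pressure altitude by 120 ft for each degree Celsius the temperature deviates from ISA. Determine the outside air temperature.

13°C

Density altitude − pressure altitude = 12160 − 10000 = +2160 ft.
At 120 ft/°C that is an ISA deviation of 2160/120 = +18°C.
ISA temperature at 10000 ft = 15 − 2 × (10000/1000) = -5°C.
OAT = ISA + deviation = -5 + (+18) = 13°C.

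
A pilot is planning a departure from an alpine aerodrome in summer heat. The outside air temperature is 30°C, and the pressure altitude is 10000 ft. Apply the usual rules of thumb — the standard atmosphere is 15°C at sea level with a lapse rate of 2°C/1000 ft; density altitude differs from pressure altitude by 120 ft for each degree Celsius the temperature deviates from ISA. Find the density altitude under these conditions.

ISA temperature at 10000 ft = 15 − 2 × (10000/1000) = -5°C.
ISA deviation = 30 − (-5) = +35°C.
Density altitude = 10000 + 120 × (35) = 10000 + (+4200) = 14200 ft.

14200 ft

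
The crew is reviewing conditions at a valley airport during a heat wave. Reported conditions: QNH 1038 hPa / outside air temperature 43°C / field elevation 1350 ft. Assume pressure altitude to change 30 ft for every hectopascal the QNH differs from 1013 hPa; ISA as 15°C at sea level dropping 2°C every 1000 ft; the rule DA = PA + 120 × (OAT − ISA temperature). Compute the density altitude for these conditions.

Pressure altitude = 1350 + (1013 − 1038) × 30 = 1350 + (-750) = 600 ft.
ISA temperature at 600 ft = 15 − 2 × (600/1000) = 13.8°C.
ISA deviation = 43 − 13.8 = +29.2°C.
Density altitude = 600 + 120 × (29.2) = 4104 ft.

4104 ft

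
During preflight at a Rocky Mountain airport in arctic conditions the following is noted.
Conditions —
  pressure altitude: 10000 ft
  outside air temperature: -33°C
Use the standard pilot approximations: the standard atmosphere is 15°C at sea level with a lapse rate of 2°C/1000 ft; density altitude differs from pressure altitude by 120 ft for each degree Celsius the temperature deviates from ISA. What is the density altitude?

6640 ft

ISA temperature at 10000 ft = 15 − 2 × (10000/1000) = -5°C.
ISA deviation = -33 − (-5) = -28°C.
Density altitude = 10000 + 120 × (-28) = 10000 + (-3360) = 6640 ft.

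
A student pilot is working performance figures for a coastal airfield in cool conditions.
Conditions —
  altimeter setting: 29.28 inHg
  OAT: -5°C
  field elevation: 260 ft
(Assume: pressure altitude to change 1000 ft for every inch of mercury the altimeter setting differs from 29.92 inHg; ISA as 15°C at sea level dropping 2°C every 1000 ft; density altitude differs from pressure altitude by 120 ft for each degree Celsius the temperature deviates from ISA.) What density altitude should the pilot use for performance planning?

Pressure altitude = 260 + (29.92 − 29.28) × 1000 = 260 + (+640) = 900 ft.
ISA temperature at 900 ft = 15 − 2 × (900/1000) = 13.2°C.
ISA deviation = -5 − 13.2 = -18.2°C.
Density altitude = 900 + 120 × (-18.2) = -1284 ft.

-1284 ft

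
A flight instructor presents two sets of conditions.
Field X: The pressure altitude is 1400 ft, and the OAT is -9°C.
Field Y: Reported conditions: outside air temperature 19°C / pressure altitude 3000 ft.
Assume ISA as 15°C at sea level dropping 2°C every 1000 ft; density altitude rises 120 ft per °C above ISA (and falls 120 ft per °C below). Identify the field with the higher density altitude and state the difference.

Field X: ISA temp = 12.2°C, deviation -21.2°C, DA = 1400 + 120 × (-21.2) = -1144 ft.
Field Y: ISA temp = 9°C, deviation +10°C, DA = 3000 + 120 × 10 = 4200 ft.
Field Y is higher by 4200 − (-1144) = 5344 ft.

Field Y by 5344 ft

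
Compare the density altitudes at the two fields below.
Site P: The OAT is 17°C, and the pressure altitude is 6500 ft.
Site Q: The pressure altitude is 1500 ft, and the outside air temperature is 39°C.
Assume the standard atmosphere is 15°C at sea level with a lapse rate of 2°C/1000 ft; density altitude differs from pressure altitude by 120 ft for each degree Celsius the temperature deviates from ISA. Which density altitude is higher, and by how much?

Site P by 3560 ft

Site P: ISA temp = 2°C, deviation +15°C, DA = 6500 + 120 × 15 = 8300 ft.
Site Q: ISA temp = 12°C, deviation +27°C, DA = 1500 + 120 × 27 = 4740 ft.
Site P is higher by 8300 − 4740 = 3560 ft.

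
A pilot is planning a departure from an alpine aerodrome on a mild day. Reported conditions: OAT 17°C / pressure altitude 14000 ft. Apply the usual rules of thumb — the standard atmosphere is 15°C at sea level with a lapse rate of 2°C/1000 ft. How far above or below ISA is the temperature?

ISA temperature at 14000 ft = 15 − 2 × (14000/1000) = -13°C.
Deviation = OAT − ISA = 17 − (-13) = +30°C.

ISA+30°C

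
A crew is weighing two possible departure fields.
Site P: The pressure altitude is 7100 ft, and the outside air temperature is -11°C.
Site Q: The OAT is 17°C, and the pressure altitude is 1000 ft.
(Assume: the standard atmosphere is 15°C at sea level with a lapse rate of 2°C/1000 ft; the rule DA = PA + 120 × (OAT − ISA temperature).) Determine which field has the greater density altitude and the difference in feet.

Site P: ISA temp = 0.8°C, deviation -11.8°C, DA = 7100 + 120 × (-11.8) = 5684 ft.
Site Q: ISA temp = 13°C, deviation +4°C, DA = 1000 + 120 × 4 = 1480 ft.
Site P is higher by 5684 − 1480 = 4204 ft.

Site P by 4204 ft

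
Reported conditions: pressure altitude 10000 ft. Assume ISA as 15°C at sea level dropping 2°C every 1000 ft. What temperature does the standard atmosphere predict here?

ISA temperature = 15 − 2 × (10000/1000) = 15 − 20 = -5°C.

-5°C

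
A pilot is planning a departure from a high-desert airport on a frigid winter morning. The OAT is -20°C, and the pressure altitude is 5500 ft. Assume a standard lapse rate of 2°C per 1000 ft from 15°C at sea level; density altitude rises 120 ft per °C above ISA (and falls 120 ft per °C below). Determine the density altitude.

ISA temperature at 5500 ft = 15 − 2 × (5500/1000) = 4°C.
ISA deviation = -20 − 4 = -24°C.
Density altitude = 5500 + 120 × (-24) = 5500 + (-2880) = 2620 ft.

2620 ft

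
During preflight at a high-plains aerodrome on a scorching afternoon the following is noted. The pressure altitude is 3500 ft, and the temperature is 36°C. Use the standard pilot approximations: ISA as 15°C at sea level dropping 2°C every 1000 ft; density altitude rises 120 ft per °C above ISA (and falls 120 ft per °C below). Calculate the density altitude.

6860 ft

ISA temperature at 3500 ft = 15 − 2 × (3500/1000) = 8°C.
ISA deviation = 36 − 8 = +28°C.
Density altitude = 3500 + 120 × (28) = 3500 + (+3360) = 6860 ft.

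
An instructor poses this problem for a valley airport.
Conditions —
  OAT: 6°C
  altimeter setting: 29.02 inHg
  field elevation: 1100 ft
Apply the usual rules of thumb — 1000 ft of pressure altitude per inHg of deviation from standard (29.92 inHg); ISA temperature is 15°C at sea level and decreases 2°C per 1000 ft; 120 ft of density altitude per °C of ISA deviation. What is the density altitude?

Pressure altitude = 1100 + (29.92 − 29.02) × 1000 = 1100 + (+900) = 2000 ft.
ISA temperature at 2000 ft = 15 − 2 × (2000/1000) = 11°C.
ISA deviation = 6 − 11 = -5°C.
Density altitude = 2000 + 120 × (-5) = 1400 ft.

1400 ft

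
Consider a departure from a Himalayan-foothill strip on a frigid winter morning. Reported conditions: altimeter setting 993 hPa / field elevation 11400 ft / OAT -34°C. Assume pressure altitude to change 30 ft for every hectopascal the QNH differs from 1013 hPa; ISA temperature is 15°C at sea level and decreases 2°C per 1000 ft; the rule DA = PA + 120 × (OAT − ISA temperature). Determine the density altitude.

9000 ft

Pressure altitude = 11400 + (1013 − 993) × 30 = 11400 + (+600) = 12000 ft.
ISA temperature at 12000 ft = 15 − 2 × (12000/1000) = -9°C.
ISA deviation = -34 − (-9) = -25°C.
Density altitude = 12000 + 120 × (-25) = 9000 ft.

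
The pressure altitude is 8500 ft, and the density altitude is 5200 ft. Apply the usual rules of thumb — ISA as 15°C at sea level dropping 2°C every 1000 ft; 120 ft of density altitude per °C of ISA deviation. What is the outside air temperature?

Density altitude − pressure altitude = 5200 − 8500 = -3300 ft.
At 120 ft/°C that is an ISA deviation of -3300/120 = -27.5°C.
ISA temperature at 8500 ft = 15 − 2 × (8500/1000) = -2°C.
OAT = ISA + deviation = -2 + (-27.5) = -29.5°C.

-29.5°C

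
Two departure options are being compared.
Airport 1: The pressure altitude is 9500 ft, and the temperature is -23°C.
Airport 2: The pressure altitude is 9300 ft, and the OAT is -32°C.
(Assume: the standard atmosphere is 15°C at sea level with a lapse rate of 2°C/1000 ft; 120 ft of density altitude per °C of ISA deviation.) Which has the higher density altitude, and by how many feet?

Airport 1: ISA temp = -4°C, deviation -19°C, DA = 9500 + 120 × (-19) = 7220 ft.
Airport 2: ISA temp = -3.6°C, deviation -28.4°C, DA = 9300 + 120 × (-28.4) = 5892 ft.
Airport 1 is higher by 7220 − 5892 = 1328 ft.

Airport 1 by 1328 ft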